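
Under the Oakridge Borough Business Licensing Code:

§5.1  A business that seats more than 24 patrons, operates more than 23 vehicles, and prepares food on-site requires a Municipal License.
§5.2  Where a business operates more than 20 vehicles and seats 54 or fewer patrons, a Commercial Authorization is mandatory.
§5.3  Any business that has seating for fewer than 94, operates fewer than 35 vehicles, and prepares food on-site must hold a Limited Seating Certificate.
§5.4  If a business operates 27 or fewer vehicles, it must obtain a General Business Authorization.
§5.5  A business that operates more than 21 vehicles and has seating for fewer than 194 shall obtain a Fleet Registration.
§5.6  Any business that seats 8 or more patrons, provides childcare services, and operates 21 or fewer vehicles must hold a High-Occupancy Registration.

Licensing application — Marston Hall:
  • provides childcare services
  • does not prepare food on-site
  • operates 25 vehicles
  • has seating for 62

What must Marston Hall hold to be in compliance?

Fleet Registration, General Business Authorization

§5.1 seating 62 > 24; vehicles 25 > 23; does not prepare food on-site → Municipal License not required.
§5.2 vehicles 25 > 20; seating 62 > 54 → Commercial Authorization not required.
§5.3 seating 62 < 94; vehicles 25 < 35; does not prepare food on-site → Limited Seating Certificate not required.
§5.4 vehicles 25 ≤ 27 → General Business Authorization required.
§5.5 vehicles 25 > 21; seating 62 < 194 → Fleet Registration required.
§5.6 seating 62 ≥ 8; provides childcare services; vehicles 25 > 21 → High-Occupancy Registration not required.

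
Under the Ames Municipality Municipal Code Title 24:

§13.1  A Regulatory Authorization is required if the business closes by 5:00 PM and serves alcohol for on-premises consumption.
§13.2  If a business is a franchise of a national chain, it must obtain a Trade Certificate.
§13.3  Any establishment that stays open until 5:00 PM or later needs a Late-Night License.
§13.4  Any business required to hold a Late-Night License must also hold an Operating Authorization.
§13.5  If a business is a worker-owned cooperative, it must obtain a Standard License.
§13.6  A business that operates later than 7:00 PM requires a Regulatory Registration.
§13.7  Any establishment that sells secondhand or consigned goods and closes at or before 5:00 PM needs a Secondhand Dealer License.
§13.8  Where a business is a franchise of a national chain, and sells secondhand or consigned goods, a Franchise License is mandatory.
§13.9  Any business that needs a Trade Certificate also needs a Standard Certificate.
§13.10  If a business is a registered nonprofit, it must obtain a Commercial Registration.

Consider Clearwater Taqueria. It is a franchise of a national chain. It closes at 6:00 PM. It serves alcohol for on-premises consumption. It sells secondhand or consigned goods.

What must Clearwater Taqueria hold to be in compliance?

§13.1 closes 6:00 PM, after 5:00 PM; serves alcohol for on-premises consumption → Regulatory Authorization not required.
§13.2 is a franchise of a national chain → Trade Certificate required.
§13.3 closes 6:00 PM, after 5:00 PM → Late-Night License required.
§13.4 Late-Night License is required → Operating Authorization also required.
§13.5 is a franchise of a national chain (not: is a worker-owned cooperative) → Standard License not required.
§13.6 closes 6:00 PM, at/before 7:00 PM → Regulatory Registration not required.
§13.7 sells secondhand or consigned goods; closes 6:00 PM, after 5:00 PM → Secondhand Dealer License not required.
§13.8 is a franchise of a national chain; sells secondhand or consigned goods → Franchise License required.
§13.9 Trade Certificate is required → Standard Certificate also required.
§13.10 is a franchise of a national chain (not: is a registered nonprofit) → Commercial Registration not required.

Franchise License, Late-Night License, Operating Authorization, Standard Certificate, Trade Certificate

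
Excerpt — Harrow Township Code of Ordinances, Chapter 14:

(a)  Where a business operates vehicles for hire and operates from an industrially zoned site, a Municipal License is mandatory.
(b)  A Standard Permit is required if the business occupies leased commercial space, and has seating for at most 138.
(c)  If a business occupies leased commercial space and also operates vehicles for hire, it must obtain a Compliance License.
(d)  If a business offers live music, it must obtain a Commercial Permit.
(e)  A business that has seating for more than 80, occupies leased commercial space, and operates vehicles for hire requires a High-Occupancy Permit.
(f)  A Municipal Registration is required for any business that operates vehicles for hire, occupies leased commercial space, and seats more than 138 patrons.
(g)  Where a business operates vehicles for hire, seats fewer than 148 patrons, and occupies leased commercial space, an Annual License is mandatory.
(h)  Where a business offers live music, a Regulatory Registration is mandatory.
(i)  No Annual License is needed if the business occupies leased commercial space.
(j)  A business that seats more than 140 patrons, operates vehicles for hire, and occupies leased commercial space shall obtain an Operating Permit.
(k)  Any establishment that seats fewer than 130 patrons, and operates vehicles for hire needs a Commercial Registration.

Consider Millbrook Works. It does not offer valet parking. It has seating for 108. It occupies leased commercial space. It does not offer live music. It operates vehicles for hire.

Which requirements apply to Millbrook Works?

(a) operates vehicles for hire; occupies leased commercial space (not: operates from an industrially zoned site) → Municipal License not required.
(b) occupies leased commercial space; seating 108 ≤ 138 → Standard Permit required.
(c) occupies leased commercial space; operates vehicles for hire → Compliance License required.
(d) does not offer live music → Commercial Permit not required.
(e) seating 108 > 80; occupies leased commercial space; operates vehicles for hire → High-Occupancy Permit required.
(f) operates vehicles for hire; occupies leased commercial space; seating 108 ≤ 138 → Municipal Registration not required.
(g) operates vehicles for hire; seating 108 < 148; occupies leased commercial space → Annual License required.
(h) does not offer live music → Regulatory Registration not required.
(i) occupies leased commercial space → exempt from Annual License.
(j) seating 108 ≤ 140; operates vehicles for hire; occupies leased commercial space → Operating Permit not required.
(k) seating 108 < 130; operates vehicles for hire → Commercial Registration required.

Commercial Registration, Compliance License, High-Occupancy Permit, Standard Permit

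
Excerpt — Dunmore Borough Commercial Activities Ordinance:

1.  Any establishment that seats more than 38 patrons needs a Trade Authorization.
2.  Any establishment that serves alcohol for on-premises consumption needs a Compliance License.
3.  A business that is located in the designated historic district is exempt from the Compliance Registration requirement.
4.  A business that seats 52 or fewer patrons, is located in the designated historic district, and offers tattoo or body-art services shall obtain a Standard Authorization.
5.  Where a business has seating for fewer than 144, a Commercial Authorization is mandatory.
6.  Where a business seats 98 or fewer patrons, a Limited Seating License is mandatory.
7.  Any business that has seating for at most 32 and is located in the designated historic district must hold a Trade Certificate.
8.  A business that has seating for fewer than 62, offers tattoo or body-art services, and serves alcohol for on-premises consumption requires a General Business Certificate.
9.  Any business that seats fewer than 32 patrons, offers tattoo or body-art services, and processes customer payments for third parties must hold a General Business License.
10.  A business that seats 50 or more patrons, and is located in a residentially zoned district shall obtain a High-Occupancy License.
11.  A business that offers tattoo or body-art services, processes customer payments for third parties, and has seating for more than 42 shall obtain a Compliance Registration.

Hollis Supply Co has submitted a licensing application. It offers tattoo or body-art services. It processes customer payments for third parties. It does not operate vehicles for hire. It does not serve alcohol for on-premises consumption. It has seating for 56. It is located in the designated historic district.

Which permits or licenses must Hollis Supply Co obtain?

Commercial Authorization, Limited Seating License, Trade Authorization

1. seating 56 > 38 → Trade Authorization required.
2. does not serve alcohol for on-premises consumption → Compliance License not required.
3. is located in the designated historic district → exempt from Compliance Registration.
4. seating 56 > 52; is located in the designated historic district; offers tattoo or body-art services → Standard Authorization not required.
5. seating 56 < 144 → Commercial Authorization required.
6. seating 56 ≤ 98 → Limited Seating License required.
7. seating 56 > 32; is located in the designated historic district → Trade Certificate not required.
8. seating 56 < 62; offers tattoo or body-art services; does not serve alcohol for on-premises consumption → General Business Certificate not required.
9. seating 56 ≥ 32; offers tattoo or body-art services; processes customer payments for third parties → General Business License not required.
10. seating 56 ≥ 50; is located in the designated historic district (not: is located in a residentially zoned district) → High-Occupancy License not required.
11. offers tattoo or body-art services; processes customer payments for third parties; seating 56 > 42 → Compliance Registration required.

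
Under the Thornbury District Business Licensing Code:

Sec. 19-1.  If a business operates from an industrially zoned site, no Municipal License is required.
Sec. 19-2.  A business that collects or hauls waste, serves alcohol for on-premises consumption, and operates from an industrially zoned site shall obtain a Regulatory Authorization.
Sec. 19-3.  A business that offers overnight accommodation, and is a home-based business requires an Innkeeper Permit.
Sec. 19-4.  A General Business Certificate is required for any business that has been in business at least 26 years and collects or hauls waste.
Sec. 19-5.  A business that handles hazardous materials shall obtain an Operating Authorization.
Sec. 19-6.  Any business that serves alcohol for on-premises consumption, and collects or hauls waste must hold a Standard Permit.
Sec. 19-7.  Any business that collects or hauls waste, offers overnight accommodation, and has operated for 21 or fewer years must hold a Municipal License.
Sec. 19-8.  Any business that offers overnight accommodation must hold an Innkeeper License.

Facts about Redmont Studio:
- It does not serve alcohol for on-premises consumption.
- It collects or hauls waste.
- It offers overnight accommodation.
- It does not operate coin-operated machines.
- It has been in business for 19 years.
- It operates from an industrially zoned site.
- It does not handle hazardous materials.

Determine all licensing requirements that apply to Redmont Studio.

Innkeeper License

Sec. 19-1. operates from an industrially zoned site → exempt from Municipal License.
Sec. 19-2. collects or hauls waste; does not serve alcohol for on-premises consumption; operates from an industrially zoned site → Regulatory Authorization not required.
Sec. 19-3. offers overnight accommodation; operates from an industrially zoned site (not: is a home-based business) → Innkeeper Permit not required.
Sec. 19-4. years in business 19 < 26; collects or hauls waste → General Business Certificate not required.
Sec. 19-5. does not handle hazardous materials → Operating Authorization not required.
Sec. 19-6. does not serve alcohol for on-premises consumption; collects or hauls waste → Standard Permit not required.
Sec. 19-7. collects or hauls waste; offers overnight accommodation; years in business 19 ≤ 21 → Municipal License required.
Sec. 19-8. offers overnight accommodation → Innkeeper License required.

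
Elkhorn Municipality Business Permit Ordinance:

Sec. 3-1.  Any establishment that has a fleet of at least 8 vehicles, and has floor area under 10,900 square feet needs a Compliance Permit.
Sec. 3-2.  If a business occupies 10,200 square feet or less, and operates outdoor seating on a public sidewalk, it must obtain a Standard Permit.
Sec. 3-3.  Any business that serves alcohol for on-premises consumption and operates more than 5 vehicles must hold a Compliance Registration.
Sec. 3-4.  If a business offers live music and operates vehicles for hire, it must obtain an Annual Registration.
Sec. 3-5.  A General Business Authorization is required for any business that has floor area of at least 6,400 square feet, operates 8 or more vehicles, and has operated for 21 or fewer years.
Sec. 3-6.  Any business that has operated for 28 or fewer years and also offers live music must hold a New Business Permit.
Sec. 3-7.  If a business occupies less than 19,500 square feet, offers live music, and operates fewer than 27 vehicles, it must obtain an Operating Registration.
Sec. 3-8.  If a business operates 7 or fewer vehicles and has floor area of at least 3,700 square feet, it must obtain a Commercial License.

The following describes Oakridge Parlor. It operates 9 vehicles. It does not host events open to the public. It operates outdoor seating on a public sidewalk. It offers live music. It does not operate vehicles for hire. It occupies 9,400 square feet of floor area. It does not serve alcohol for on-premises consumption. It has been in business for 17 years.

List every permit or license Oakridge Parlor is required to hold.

Compliance Permit, General Business Authorization, New Business Permit, Operating Registration, Standard Permit

Sec. 3-1. vehicles 9 ≥ 8; floor area 9,400 square feet < 10,900 square feet → Compliance Permit required.
Sec. 3-2. floor area 9,400 square feet ≤ 10,200 square feet; operates outdoor seating on a public sidewalk → Standard Permit required.
Sec. 3-3. does not serve alcohol for on-premises consumption; vehicles 9 > 5 → Compliance Registration not required.
Sec. 3-4. offers live music; does not operate vehicles for hire → Annual Registration not required.
Sec. 3-5. floor area 9,400 square feet ≥ 6,400 square feet; vehicles 9 ≥ 8; years in business 17 ≤ 21 → General Business Authorization required.
Sec. 3-6. years in business 17 ≤ 28; offers live music → New Business Permit required.
Sec. 3-7. floor area 9,400 square feet < 19,500 square feet; offers live music; vehicles 9 < 27 → Operating Registration required.
Sec. 3-8. vehicles 9 > 7; floor area 9,400 square feet ≥ 3,700 square feet → Commercial License not required.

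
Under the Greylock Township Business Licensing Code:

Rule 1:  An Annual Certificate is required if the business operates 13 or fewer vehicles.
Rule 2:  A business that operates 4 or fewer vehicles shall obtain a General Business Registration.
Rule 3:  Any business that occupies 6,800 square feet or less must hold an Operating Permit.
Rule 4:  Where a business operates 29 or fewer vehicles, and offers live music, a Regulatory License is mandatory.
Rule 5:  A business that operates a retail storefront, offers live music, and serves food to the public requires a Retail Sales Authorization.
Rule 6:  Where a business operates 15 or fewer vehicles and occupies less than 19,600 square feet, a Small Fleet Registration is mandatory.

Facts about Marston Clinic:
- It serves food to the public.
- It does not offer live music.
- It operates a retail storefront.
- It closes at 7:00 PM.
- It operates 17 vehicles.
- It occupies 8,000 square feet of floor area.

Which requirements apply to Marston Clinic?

None

Rule 1: vehicles 17 > 13 → Annual Certificate not required.
Rule 2: vehicles 17 > 4 → General Business Registration not required.
Rule 3: floor area 8,000 square feet > 6,800 square feet → Operating Permit not required.
Rule 4: vehicles 17 ≤ 29; does not offer live music → Regulatory License not required.
Rule 5: operates a retail storefront; does not offer live music; serves food to the public → Retail Sales Authorization not required.
Rule 6: vehicles 17 > 15; floor area 8,000 square feet < 19,600 square feet → Small Fleet Registration not required.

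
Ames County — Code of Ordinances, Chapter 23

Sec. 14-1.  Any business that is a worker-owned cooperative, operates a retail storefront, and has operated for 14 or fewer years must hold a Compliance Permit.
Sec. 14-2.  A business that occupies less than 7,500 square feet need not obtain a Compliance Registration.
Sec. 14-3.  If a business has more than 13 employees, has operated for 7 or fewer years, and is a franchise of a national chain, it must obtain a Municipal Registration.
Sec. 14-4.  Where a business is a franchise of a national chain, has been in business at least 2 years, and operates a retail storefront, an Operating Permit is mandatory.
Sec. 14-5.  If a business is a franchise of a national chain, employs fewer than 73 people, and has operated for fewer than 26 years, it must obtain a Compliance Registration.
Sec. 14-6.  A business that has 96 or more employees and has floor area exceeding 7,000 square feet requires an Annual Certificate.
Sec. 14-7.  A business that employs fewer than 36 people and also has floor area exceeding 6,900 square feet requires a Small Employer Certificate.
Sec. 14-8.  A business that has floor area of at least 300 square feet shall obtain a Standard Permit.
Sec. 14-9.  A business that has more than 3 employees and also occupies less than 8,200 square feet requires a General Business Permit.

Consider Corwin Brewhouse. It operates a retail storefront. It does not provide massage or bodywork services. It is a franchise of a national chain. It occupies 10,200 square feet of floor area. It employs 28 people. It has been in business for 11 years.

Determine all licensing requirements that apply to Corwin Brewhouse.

Sec. 14-1. is a franchise of a national chain (not: is a worker-owned cooperative); operates a retail storefront; years in business 11 ≤ 14 → Compliance Permit not required.
Sec. 14-2. floor area 10,200 square feet ≥ 7,500 square feet → Compliance Registration exemption does not apply.
Sec. 14-3. employees 28 > 13; years in business 11 > 7; is a franchise of a national chain → Municipal Registration not required.
Sec. 14-4. is a franchise of a national chain; years in business 11 ≥ 2; operates a retail storefront → Operating Permit required.
Sec. 14-5. is a franchise of a national chain; employees 28 < 73; years in business 11 < 26 → Compliance Registration required.
Sec. 14-6. employees 28 < 96; floor area 10,200 square feet > 7,000 square feet → Annual Certificate not required.
Sec. 14-7. employees 28 < 36; floor area 10,200 square feet > 6,900 square feet → Small Employer Certificate required.
Sec. 14-8. floor area 10,200 square feet ≥ 300 square feet → Standard Permit required.
Sec. 14-9. employees 28 > 3; floor area 10,200 square feet ≥ 8,200 square feet → General Business Permit not required.

Compliance Registration, Operating Permit, Small Employer Certificate, Standard Permit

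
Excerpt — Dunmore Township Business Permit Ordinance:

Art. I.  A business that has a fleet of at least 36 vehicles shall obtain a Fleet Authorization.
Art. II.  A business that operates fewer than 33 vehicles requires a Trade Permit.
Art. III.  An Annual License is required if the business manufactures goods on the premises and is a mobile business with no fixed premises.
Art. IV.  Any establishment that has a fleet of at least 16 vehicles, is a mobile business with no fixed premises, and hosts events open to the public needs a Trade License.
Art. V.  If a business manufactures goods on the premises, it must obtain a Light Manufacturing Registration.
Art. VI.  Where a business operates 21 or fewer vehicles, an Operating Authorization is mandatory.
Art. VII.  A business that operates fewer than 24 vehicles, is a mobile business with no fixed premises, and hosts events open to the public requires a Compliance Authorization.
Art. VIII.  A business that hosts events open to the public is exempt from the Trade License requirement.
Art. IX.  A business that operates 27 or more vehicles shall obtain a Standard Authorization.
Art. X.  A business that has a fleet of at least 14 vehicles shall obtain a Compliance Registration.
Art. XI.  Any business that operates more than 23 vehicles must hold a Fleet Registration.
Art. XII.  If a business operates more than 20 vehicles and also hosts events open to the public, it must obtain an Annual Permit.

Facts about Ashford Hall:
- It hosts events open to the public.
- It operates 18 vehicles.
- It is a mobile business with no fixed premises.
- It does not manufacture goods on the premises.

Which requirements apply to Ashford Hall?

Compliance Authorization, Compliance Registration, Operating Authorization, Trade Permit

Art. I. vehicles 18 < 36 → Fleet Authorization not required.
Art. II. vehicles 18 < 33 → Trade Permit required.
Art. III. does not manufacture goods on the premises; is a mobile business with no fixed premises → Annual License not required.
Art. IV. vehicles 18 ≥ 16; is a mobile business with no fixed premises; hosts events open to the public → Trade License required.
Art. V. does not manufacture goods on the premises → Light Manufacturing Registration not required.
Art. VI. vehicles 18 ≤ 21 → Operating Authorization required.
Art. VII. vehicles 18 < 24; is a mobile business with no fixed premises; hosts events open to the public → Compliance Authorization required.
Art. VIII. hosts events open to the public → exempt from Trade License.
Art. IX. vehicles 18 < 27 → Standard Authorization not required.
Art. X. vehicles 18 ≥ 14 → Compliance Registration required.
Art. XI. vehicles 18 ≤ 23 → Fleet Registration not required.
Art. XII. vehicles 18 ≤ 20; hosts events open to the public → Annual Permit not required.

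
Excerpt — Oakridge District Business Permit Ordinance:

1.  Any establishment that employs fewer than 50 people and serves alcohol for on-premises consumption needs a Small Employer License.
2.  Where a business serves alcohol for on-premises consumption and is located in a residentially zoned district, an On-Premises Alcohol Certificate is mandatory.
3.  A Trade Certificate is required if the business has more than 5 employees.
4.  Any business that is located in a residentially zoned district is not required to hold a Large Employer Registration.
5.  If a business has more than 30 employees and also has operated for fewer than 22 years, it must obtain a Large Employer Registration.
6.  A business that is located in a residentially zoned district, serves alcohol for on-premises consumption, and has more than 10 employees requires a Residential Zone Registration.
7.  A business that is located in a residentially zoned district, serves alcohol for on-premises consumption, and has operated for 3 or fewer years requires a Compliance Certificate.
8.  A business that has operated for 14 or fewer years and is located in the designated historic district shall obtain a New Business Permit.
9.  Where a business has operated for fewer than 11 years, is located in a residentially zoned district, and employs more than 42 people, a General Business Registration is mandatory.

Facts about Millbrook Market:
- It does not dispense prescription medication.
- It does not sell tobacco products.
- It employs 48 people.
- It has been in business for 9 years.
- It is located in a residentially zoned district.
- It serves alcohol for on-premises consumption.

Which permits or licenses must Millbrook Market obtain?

General Business Registration, On-Premises Alcohol Certificate, Residential Zone Registration, Small Employer License, Trade Certificate

1. employees 48 < 50; serves alcohol for on-premises consumption → Small Employer License required.
2. serves alcohol for on-premises consumption; is located in a residentially zoned district → On-Premises Alcohol Certificate required.
3. employees 48 > 5 → Trade Certificate required.
4. is located in a residentially zoned district → exempt from Large Employer Registration.
5. employees 48 > 30; years in business 9 < 22 → Large Employer Registration required.
6. is located in a residentially zoned district; serves alcohol for on-premises consumption; employees 48 > 10 → Residential Zone Registration required.
7. is located in a residentially zoned district; serves alcohol for on-premises consumption; years in business 9 > 3 → Compliance Certificate not required.
8. years in business 9 ≤ 14; is located in a residentially zoned district (not: is located in the designated historic district) → New Business Permit not required.
9. years in business 9 < 11; is located in a residentially zoned district; employees 48 > 42 → General Business Registration required.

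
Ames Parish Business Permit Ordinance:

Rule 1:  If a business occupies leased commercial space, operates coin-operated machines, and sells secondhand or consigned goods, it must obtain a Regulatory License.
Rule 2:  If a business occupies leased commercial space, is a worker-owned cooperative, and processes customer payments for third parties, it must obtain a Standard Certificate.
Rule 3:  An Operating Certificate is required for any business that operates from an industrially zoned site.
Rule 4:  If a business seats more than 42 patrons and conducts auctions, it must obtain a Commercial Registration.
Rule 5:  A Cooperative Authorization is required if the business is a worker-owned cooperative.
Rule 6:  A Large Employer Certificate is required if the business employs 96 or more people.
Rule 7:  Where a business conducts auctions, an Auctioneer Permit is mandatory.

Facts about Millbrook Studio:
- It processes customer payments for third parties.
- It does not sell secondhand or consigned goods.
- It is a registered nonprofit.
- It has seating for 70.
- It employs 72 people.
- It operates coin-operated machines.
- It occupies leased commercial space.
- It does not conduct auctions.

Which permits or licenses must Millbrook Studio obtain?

Rule 1: occupies leased commercial space; operates coin-operated machines; does not sell secondhand or consigned goods → Regulatory License not required.
Rule 2: occupies leased commercial space; is a registered nonprofit (not: is a worker-owned cooperative); processes customer payments for third parties → Standard Certificate not required.
Rule 3: occupies leased commercial space (not: operates from an industrially zoned site) → Operating Certificate not required.
Rule 4: seating 70 > 42; does not conduct auctions → Commercial Registration not required.
Rule 5: is a registered nonprofit (not: is a worker-owned cooperative) → Cooperative Authorization not required.
Rule 6: employees 72 < 96 → Large Employer Certificate not required.
Rule 7: does not conduct auctions → Auctioneer Permit not required.

None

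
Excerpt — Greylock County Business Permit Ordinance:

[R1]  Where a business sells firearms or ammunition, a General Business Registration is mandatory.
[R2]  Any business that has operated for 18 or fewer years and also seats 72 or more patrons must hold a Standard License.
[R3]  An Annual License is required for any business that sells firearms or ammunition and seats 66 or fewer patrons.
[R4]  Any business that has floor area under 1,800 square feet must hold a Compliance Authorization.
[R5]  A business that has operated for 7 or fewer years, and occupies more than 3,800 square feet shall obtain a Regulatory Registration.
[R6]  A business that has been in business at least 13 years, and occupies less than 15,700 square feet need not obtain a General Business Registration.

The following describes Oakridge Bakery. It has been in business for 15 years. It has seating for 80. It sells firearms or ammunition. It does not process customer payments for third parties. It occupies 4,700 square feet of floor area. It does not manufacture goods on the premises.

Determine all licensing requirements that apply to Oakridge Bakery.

[R1] sells firearms or ammunition → General Business Registration required.
[R2] years in business 15 ≤ 18; seating 80 ≥ 72 → Standard License required.
[R3] sells firearms or ammunition; seating 80 > 66 → Annual License not required.
[R4] floor area 4,700 square feet ≥ 1,800 square feet → Compliance Authorization not required.
[R5] years in business 15 > 7; floor area 4,700 square feet > 3,800 square feet → Regulatory Registration not required.
[R6] years in business 15 ≥ 13; floor area 4,700 square feet < 15,700 square feet → exempt from General Business Registration.

Standard License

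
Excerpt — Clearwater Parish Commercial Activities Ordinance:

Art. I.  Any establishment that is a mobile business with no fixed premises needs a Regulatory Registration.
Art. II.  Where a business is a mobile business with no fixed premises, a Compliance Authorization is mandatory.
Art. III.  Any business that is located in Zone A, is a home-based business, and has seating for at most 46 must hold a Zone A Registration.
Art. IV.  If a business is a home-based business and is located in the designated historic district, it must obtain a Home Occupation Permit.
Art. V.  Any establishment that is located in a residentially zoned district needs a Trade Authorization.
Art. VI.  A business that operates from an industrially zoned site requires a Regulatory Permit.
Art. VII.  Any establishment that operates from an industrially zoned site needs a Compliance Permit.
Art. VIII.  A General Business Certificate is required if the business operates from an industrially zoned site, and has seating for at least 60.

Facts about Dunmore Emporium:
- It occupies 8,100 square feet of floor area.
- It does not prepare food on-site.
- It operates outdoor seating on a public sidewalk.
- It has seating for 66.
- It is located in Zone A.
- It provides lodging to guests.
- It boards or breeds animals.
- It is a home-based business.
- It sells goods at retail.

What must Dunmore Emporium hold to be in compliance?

Art. I. is a home-based business (not: is a mobile business with no fixed premises) → Regulatory Registration not required.
Art. II. is a home-based business (not: is a mobile business with no fixed premises) → Compliance Authorization not required.
Art. III. is located in Zone A; is a home-based business; seating 66 > 46 → Zone A Registration not required.
Art. IV. is a home-based business; is located in Zone A (not: is located in the designated historic district) → Home Occupation Permit not required.
Art. V. is located in Zone A (not: is located in a residentially zoned district) → Trade Authorization not required.
Art. VI. is a home-based business (not: operates from an industrially zoned site) → Regulatory Permit not required.
Art. VII. is a home-based business (not: operates from an industrially zoned site) → Compliance Permit not required.
Art. VIII. is a home-based business (not: operates from an industrially zoned site); seating 66 ≥ 60 → General Business Certificate not required.

None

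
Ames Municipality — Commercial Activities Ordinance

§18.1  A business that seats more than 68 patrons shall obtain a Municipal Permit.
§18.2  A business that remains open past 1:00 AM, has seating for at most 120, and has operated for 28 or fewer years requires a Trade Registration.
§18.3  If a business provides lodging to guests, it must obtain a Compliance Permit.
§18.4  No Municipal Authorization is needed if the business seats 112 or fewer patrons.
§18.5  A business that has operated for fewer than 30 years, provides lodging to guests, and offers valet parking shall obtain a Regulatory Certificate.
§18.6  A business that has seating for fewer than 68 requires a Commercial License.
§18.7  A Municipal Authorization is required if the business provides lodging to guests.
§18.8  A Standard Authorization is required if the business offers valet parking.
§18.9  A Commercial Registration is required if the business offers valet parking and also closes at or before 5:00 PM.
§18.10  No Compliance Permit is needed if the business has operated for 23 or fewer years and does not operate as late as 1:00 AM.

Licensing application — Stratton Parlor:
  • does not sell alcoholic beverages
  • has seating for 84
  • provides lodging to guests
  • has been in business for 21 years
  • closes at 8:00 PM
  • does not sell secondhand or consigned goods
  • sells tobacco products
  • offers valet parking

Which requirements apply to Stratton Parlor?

Municipal Permit, Regulatory Certificate, Standard Authorization

§18.1 seating 84 > 68 → Municipal Permit required.
§18.2 closes 8:00 PM, at/before 1:00 AM; seating 84 ≤ 120; years in business 21 ≤ 28 → Trade Registration not required.
§18.3 provides lodging to guests → Compliance Permit required.
§18.4 seating 84 ≤ 112 → exempt from Municipal Authorization.
§18.5 years in business 21 < 30; provides lodging to guests; offers valet parking → Regulatory Certificate required.
§18.6 seating 84 ≥ 68 → Commercial License not required.
§18.7 provides lodging to guests → Municipal Authorization required.
§18.8 offers valet parking → Standard Authorization required.
§18.9 offers valet parking; closes 8:00 PM, after 5:00 PM → Commercial Registration not required.
§18.10 years in business 21 ≤ 23; closes 8:00 PM, at/before 1:00 AM → exempt from Compliance Permit.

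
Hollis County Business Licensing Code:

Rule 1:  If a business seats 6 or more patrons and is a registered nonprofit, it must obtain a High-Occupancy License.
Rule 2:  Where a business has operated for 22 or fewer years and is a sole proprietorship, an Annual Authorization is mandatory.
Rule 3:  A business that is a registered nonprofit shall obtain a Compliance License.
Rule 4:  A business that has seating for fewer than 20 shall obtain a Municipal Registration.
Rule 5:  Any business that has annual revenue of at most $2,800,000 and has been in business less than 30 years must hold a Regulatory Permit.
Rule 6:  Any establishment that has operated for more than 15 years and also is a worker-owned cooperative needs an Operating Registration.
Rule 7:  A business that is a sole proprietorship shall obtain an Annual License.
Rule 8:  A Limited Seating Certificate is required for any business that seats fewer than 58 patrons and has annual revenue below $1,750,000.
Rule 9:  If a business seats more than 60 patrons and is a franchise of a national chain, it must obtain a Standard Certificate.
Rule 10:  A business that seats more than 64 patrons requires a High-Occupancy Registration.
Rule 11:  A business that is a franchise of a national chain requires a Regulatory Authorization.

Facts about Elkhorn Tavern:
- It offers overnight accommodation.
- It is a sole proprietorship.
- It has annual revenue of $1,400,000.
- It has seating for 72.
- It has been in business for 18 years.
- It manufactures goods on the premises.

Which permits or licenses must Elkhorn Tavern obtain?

Rule 1: seating 72 ≥ 6; is a sole proprietorship (not: is a registered nonprofit) → High-Occupancy License not required.
Rule 2: years in business 18 ≤ 22; is a sole proprietorship → Annual Authorization required.
Rule 3: is a sole proprietorship (not: is a registered nonprofit) → Compliance License not required.
Rule 4: seating 72 ≥ 20 → Municipal Registration not required.
Rule 5: revenue $1,400,000 ≤ $2,800,000; years in business 18 < 30 → Regulatory Permit required.
Rule 6: years in business 18 > 15; is a sole proprietorship (not: is a worker-owned cooperative) → Operating Registration not required.
Rule 7: is a sole proprietorship → Annual License required.
Rule 8: seating 72 ≥ 58; revenue $1,400,000 < $1,750,000 → Limited Seating Certificate not required.
Rule 9: seating 72 > 60; is a sole proprietorship (not: is a franchise of a national chain) → Standard Certificate not required.
Rule 10: seating 72 > 64 → High-Occupancy Registration required.
Rule 11: is a sole proprietorship (not: is a franchise of a national chain) → Regulatory Authorization not required.

Annual Authorization, Annual License, High-Occupancy Registration, Regulatory Permit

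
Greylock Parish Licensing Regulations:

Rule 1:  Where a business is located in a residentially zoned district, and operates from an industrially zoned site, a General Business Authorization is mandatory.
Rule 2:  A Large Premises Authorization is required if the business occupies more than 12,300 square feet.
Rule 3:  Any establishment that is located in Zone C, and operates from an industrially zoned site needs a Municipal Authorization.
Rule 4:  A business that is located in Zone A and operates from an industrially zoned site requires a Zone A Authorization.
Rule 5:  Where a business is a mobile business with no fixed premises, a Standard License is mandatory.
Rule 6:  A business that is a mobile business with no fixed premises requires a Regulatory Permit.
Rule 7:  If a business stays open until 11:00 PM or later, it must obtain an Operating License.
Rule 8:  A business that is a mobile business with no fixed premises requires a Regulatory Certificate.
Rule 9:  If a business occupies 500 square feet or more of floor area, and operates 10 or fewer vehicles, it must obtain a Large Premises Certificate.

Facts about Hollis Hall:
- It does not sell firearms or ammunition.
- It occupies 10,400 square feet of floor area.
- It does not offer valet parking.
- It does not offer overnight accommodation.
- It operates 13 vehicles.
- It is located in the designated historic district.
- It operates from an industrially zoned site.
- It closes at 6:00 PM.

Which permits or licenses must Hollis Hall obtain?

Rule 1: is located in the designated historic district (not: is located in a residentially zoned district); operates from an industrially zoned site → General Business Authorization not required.
Rule 2: floor area 10,400 square feet ≤ 12,300 square feet → Large Premises Authorization not required.
Rule 3: is located in the designated historic district (not: is located in Zone C); operates from an industrially zoned site → Municipal Authorization not required.
Rule 4: is located in the designated historic district (not: is located in Zone A); operates from an industrially zoned site → Zone A Authorization not required.
Rule 5: operates from an industrially zoned site (not: is a mobile business with no fixed premises) → Standard License not required.
Rule 6: operates from an industrially zoned site (not: is a mobile business with no fixed premises) → Regulatory Permit not required.
Rule 7: closes 6:00 PM, at/before 11:00 PM → Operating License not required.
Rule 8: operates from an industrially zoned site (not: is a mobile business with no fixed premises) → Regulatory Certificate not required.
Rule 9: floor area 10,400 square feet ≥ 500 square feet; vehicles 13 > 10 → Large Premises Certificate not required.

None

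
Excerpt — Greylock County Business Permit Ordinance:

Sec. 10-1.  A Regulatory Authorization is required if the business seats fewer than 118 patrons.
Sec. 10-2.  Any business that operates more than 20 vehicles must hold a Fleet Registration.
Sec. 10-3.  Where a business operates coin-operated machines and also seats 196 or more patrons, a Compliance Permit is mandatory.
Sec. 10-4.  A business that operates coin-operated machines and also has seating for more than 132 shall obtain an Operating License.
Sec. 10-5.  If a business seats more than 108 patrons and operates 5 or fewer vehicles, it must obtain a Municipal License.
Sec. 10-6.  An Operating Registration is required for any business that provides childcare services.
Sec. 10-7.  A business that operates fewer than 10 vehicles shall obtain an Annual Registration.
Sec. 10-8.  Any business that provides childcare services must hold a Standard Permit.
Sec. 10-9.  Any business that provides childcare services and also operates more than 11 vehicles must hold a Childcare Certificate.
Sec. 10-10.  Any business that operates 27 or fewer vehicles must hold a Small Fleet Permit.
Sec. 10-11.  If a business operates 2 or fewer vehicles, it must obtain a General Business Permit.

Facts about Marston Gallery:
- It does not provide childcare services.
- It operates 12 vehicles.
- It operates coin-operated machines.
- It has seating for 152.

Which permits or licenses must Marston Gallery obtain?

Operating License, Small Fleet Permit

Sec. 10-1. seating 152 ≥ 118 → Regulatory Authorization not required.
Sec. 10-2. vehicles 12 ≤ 20 → Fleet Registration not required.
Sec. 10-3. operates coin-operated machines; seating 152 < 196 → Compliance Permit not required.
Sec. 10-4. operates coin-operated machines; seating 152 > 132 → Operating License required.
Sec. 10-5. seating 152 > 108; vehicles 12 > 5 → Municipal License not required.
Sec. 10-6. does not provide childcare services → Operating Registration not required.
Sec. 10-7. vehicles 12 ≥ 10 → Annual Registration not required.
Sec. 10-8. does not provide childcare services → Standard Permit not required.
Sec. 10-9. does not provide childcare services; vehicles 12 > 11 → Childcare Certificate not required.
Sec. 10-10. vehicles 12 ≤ 27 → Small Fleet Permit required.
Sec. 10-11. vehicles 12 > 2 → General Business Permit not required.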